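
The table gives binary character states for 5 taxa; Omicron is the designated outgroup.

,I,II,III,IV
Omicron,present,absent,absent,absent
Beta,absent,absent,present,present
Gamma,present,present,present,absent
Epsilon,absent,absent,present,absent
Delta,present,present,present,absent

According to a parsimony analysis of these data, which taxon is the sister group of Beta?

Character polarity is set by the outgroup: the derived state is whichever differs from the outgroup's state, so for I the derived state is 'absent', and for the remaining characters it is 'present'.
I: derived state 'absent' in Beta and Epsilon only — synapomorphy for {Beta, Epsilon}.
Only Delta and Gamma show the derived state 'present' for II, supporting them as a clade.
III (derived state 'present') is shared by all ingroup taxa — unites the whole ingroup.
IV (derived state 'present') is unique to Beta (autapomorphy; uninformative for grouping).
Most parsimonious ingroup topology: ((Beta,Epsilon),(Gamma,Delta)).
Beta and Epsilon form a cherry on this tree, so they are sister taxa.

Epsilon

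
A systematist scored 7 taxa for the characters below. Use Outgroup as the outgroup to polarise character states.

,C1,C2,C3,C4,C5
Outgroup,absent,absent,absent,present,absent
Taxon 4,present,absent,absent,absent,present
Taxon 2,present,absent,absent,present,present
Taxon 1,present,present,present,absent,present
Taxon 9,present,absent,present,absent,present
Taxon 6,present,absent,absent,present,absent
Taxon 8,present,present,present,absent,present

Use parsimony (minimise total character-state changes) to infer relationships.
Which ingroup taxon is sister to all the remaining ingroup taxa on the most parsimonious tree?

Taxon 6

Character polarity is set by the outgroup: the derived state is whichever differs from the outgroup's state, so for C4 the derived state is 'absent', and for the remaining characters it is 'present'.
All ingroup taxa share the derived state 'present' for C1; it defines the ingroup but does not resolve relationships within it.
C2: derived state 'present' in Taxon 1 and Taxon 8 only — synapomorphy for {Taxon 1, Taxon 8}.
C3: derived state 'present' in Taxon 1, Taxon 8, and Taxon 9 only — synapomorphy for {Taxon 1, Taxon 8, Taxon 9}.
C4 (derived state 'absent') is shared by Taxon 1, Taxon 4, Taxon 8, and Taxon 9 — a synapomorphy uniting that clade.
C5: derived state 'present' in Taxon 1, Taxon 2, Taxon 4, Taxon 8, and Taxon 9 only — synapomorphy for {Taxon 1, Taxon 2, Taxon 4, Taxon 8, Taxon 9}.
Most parsimonious ingroup topology: (((Taxon 4,((Taxon 1,Taxon 8),Taxon 9)),Taxon 2),Taxon 6).
Taxon 6 is sister to the clade containing all other ingroup taxa, so it is the earliest-diverging (most basal) ingroup lineage.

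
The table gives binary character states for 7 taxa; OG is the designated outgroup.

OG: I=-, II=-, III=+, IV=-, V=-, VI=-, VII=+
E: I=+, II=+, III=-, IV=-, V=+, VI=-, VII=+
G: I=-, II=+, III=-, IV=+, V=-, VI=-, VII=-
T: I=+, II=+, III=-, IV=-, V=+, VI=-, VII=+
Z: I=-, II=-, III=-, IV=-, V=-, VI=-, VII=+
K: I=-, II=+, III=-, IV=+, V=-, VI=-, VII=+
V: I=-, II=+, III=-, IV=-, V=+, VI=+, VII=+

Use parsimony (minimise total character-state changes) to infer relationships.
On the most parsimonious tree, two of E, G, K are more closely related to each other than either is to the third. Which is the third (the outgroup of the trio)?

E

Character polarity is set by the outgroup: the derived state is whichever differs from the outgroup's state, so for III, VII the derived state is '-', and for the remaining characters it is '+'.
I (derived state '+') is shared by E and T — a synapomorphy uniting that clade.
II: derived state '+' in E, G, K, T, and V only — synapomorphy for {E, G, K, T, V}.
All ingroup taxa share the derived state '-' for III; it defines the ingroup but does not resolve relationships within it.
IV: derived state '+' in G and K only — synapomorphy for {G, K}.
V (derived state '+') is shared by E, T, and V — a synapomorphy uniting that clade.
VI (derived state '+') is unique to V (autapomorphy; uninformative for grouping).
VII: derived state '-' in G only — an autapomorphy, so it tells us nothing about relationships among taxa.
Most parsimonious ingroup topology: ((((E,T),V),(G,K)),Z).
K and G share a more recent common ancestor with each other than either does with E, so E is the least closely related of the three.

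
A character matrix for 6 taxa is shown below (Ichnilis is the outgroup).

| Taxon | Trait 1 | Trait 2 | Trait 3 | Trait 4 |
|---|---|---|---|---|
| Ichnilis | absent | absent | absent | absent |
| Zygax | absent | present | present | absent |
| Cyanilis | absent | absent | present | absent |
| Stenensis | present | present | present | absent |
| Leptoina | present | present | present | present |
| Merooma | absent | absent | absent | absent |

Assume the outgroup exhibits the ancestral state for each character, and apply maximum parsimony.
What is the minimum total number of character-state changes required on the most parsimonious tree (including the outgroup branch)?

4

The outgroup has state 'absent' for every character, so 'present' is the derived state throughout.
Only Leptoina and Stenensis show the derived state 'present' for Trait 1, supporting them as a clade.
Trait 2 (derived state 'present') is shared by Leptoina, Stenensis, and Zygax — a synapomorphy uniting that clade.
Only Cyanilis, Leptoina, Stenensis, and Zygax show the derived state 'present' for Trait 3, supporting them as a clade.
Trait 4 (derived state 'present') is unique to Leptoina (autapomorphy; uninformative for grouping).
Most parsimonious ingroup topology: (((Zygax,(Stenensis,Leptoina)),Cyanilis),Merooma).
Changes per character on this tree: Trait 1: 1; Trait 2: 1; Trait 3: 1; Trait 4: 1.
Total = 4.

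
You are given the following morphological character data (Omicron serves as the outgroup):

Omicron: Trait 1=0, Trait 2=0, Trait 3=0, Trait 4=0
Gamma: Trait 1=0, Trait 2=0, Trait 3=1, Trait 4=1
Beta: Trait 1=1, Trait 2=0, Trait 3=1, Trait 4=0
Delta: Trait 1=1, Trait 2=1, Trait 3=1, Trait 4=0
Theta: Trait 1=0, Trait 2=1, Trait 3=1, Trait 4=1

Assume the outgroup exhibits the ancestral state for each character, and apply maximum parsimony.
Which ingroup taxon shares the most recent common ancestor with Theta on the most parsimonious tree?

Gamma

The outgroup has state '0' for every character, so '1' is the derived state throughout.
Trait 1: derived state '1' in Beta and Delta only — synapomorphy for {Beta, Delta}.
Trait 2 groups Delta and Theta, which is incompatible with the clades supported by the remaining characters; treating it as convergent (homoplasy) costs fewer steps than any alternative tree.
All ingroup taxa share the derived state '1' for Trait 3; it defines the ingroup but does not resolve relationships within it.
Trait 4 (derived state '1') is shared by Gamma and Theta — a synapomorphy uniting that clade.
Most parsimonious ingroup topology: ((Gamma,Theta),(Beta,Delta)).
Theta and Gamma form a cherry on this tree, so they are sister taxa.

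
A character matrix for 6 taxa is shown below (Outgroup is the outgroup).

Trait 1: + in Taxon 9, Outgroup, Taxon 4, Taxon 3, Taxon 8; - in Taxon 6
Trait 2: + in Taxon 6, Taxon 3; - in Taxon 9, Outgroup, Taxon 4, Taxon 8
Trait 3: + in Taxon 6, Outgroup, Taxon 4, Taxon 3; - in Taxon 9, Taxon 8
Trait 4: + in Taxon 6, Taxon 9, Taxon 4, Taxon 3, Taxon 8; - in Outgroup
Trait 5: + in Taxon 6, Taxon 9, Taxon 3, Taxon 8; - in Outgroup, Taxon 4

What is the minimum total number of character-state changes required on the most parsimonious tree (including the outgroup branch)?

5

Character polarity is set by the outgroup: the derived state is whichever differs from the outgroup's state, so for Trait 1, Trait 3 the derived state is '-', and for the remaining characters it is '+'.
Trait 1: derived state '-' in Taxon 6 only — an autapomorphy, so it tells us nothing about relationships among taxa.
Only Taxon 3 and Taxon 6 show the derived state '+' for Trait 2, supporting them as a clade.
Trait 3: derived state '-' in Taxon 8 and Taxon 9 only — synapomorphy for {Taxon 8, Taxon 9}.
All ingroup taxa share the derived state '+' for Trait 4; it defines the ingroup but does not resolve relationships within it.
Trait 5 (derived state '+') is shared by Taxon 3, Taxon 6, Taxon 8, and Taxon 9 — a synapomorphy uniting that clade.
Most parsimonious ingroup topology: (Taxon 4,((Taxon 3,Taxon 6),(Taxon 9,Taxon 8))).
Changes per character on this tree: Trait 1: 1; Trait 2: 1; Trait 3: 1; Trait 4: 1; Trait 5: 1.
Total = 5.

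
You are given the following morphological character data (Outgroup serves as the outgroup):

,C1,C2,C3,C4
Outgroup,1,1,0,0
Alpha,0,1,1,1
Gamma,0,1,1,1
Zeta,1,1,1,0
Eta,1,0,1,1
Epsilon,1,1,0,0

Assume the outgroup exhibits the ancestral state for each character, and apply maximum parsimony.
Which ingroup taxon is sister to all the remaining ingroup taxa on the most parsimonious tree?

Character polarity is set by the outgroup: the derived state is whichever differs from the outgroup's state, so for C1, C2 the derived state is '0', and for the remaining characters it is '1'.
C1: derived state '0' in Alpha and Gamma only — synapomorphy for {Alpha, Gamma}.
C2: derived state '0' in Eta only — an autapomorphy, so it tells us nothing about relationships among taxa.
C3: derived state '1' in Alpha, Eta, Gamma, and Zeta only — synapomorphy for {Alpha, Eta, Gamma, Zeta}.
C4 (derived state '1') is shared by Alpha, Eta, and Gamma — a synapomorphy uniting that clade.
Most parsimonious ingroup topology: ((((Alpha,Gamma),Eta),Zeta),Epsilon).
Epsilon is sister to the clade containing all other ingroup taxa, so it is the earliest-diverging (most basal) ingroup lineage.

Epsilon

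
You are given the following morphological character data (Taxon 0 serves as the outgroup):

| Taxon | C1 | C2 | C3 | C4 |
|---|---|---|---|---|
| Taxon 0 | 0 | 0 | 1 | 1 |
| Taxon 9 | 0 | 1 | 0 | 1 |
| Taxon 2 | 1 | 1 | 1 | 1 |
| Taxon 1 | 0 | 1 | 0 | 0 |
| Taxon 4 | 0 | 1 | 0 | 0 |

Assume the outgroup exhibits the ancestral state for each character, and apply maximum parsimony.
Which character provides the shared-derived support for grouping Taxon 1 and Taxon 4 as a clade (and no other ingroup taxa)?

Character polarity is set by the outgroup: the derived state is whichever differs from the outgroup's state, so for C3, C4 the derived state is '0', and for the remaining characters it is '1'.
C1 (derived state '1') is unique to Taxon 2 (autapomorphy; uninformative for grouping).
C2 (derived state '1') is shared by all ingroup taxa — unites the whole ingroup.
C3 (derived state '0') is shared by Taxon 1, Taxon 4, and Taxon 9 — a synapomorphy uniting that clade.
C4: derived state '0' in Taxon 1 and Taxon 4 only — synapomorphy for {Taxon 1, Taxon 4}.
Most parsimonious ingroup topology: ((Taxon 9,(Taxon 1,Taxon 4)),Taxon 2).
The clade {Taxon 1, Taxon 4} is supported by C4: its derived state '0' occurs in exactly those taxa and in no other taxon (including the outgroup).

C4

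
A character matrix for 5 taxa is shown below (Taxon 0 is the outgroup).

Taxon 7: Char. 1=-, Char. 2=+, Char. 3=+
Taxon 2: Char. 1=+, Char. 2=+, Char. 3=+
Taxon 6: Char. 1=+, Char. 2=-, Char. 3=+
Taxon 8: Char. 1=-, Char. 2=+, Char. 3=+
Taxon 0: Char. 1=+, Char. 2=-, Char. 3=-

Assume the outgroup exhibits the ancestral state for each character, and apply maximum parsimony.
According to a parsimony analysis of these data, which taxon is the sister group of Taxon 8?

Taxon 7

Character polarity is set by the outgroup: the derived state is whichever differs from the outgroup's state, so for Char. 1 the derived state is '-', and for the remaining characters it is '+'.
Char. 1 (derived state '-') is shared by Taxon 7 and Taxon 8 — a synapomorphy uniting that clade.
Only Taxon 2, Taxon 7, and Taxon 8 show the derived state '+' for Char. 2, supporting them as a clade.
All ingroup taxa share the derived state '+' for Char. 3; it defines the ingroup but does not resolve relationships within it.
Most parsimonious ingroup topology: (Taxon 6,((Taxon 7,Taxon 8),Taxon 2)).
Taxon 8 and Taxon 7 form a cherry on this tree, so they are sister taxa.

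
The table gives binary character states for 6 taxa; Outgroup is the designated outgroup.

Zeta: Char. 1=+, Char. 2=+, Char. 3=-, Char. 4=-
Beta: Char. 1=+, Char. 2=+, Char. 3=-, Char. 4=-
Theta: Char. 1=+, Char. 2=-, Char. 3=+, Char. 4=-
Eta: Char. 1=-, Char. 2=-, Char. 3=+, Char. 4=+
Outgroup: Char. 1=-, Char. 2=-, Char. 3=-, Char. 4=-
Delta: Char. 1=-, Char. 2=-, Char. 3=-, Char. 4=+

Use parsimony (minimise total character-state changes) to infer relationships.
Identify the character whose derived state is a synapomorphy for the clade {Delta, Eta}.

The outgroup has state '-' for every character, so '+' is the derived state throughout.
Char. 1 (derived state '+') is shared by Beta, Theta, and Zeta — a synapomorphy uniting that clade.
Only Beta and Zeta show the derived state '+' for Char. 2, supporting them as a clade.
Char. 3 groups Eta and Theta, which is incompatible with the clades supported by the remaining characters; treating it as convergent (homoplasy) costs fewer steps than any alternative tree.
Char. 4 (derived state '+') is shared by Delta and Eta — a synapomorphy uniting that clade.
Most parsimonious ingroup topology: (((Zeta,Beta),Theta),(Eta,Delta)).
The clade {Delta, Eta} is supported by Char. 4: its derived state '+' occurs in exactly those taxa and in no other taxon (including the outgroup).

Char. 4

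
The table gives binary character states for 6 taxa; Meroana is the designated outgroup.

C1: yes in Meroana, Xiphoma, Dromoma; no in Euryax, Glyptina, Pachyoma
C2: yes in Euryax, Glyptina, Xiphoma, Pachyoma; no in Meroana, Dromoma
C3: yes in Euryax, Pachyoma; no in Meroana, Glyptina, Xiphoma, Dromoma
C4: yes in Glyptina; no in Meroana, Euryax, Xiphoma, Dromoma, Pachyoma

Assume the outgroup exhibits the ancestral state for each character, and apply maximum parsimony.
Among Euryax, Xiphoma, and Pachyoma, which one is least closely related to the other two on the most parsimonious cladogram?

Xiphoma

Character polarity is set by the outgroup: the derived state is whichever differs from the outgroup's state, so for C1 the derived state is 'no', and for the remaining characters it is 'yes'.
Only Euryax, Glyptina, and Pachyoma show the derived state 'no' for C1, supporting them as a clade.
C2 (derived state 'yes') is shared by Euryax, Glyptina, Pachyoma, and Xiphoma — a synapomorphy uniting that clade.
C3: derived state 'yes' in Euryax and Pachyoma only — synapomorphy for {Euryax, Pachyoma}.
C4: derived state 'yes' in Glyptina only — an autapomorphy, so it tells us nothing about relationships among taxa.
Most parsimonious ingroup topology: ((((Euryax,Pachyoma),Glyptina),Xiphoma),Dromoma).
Euryax and Pachyoma share a more recent common ancestor with each other than either does with Xiphoma, so Xiphoma is the least closely related of the three.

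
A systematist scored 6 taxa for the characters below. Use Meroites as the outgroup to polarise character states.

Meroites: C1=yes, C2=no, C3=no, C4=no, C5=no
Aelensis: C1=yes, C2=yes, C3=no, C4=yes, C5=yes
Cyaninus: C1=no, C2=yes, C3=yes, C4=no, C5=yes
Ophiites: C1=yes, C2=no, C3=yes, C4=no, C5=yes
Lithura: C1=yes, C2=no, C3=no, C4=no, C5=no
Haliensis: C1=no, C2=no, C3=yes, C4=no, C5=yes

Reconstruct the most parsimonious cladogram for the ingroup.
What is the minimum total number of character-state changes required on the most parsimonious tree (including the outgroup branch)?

Character polarity is set by the outgroup: the derived state is whichever differs from the outgroup's state, so for C1 the derived state is 'no', and for the remaining characters it is 'yes'.
C1 (derived state 'no') is shared by Cyaninus and Haliensis — a synapomorphy uniting that clade.
C2 groups Aelensis and Cyaninus, which is incompatible with the clades supported by the remaining characters; treating it as convergent (homoplasy) costs fewer steps than any alternative tree.
C3 (derived state 'yes') is shared by Cyaninus, Haliensis, and Ophiites — a synapomorphy uniting that clade.
C4: derived state 'yes' in Aelensis only — an autapomorphy, so it tells us nothing about relationships among taxa.
C5: derived state 'yes' in Aelensis, Cyaninus, Haliensis, and Ophiites only — synapomorphy for {Aelensis, Cyaninus, Haliensis, Ophiites}.
Most parsimonious ingroup topology: ((Aelensis,((Cyaninus,Haliensis),Ophiites)),Lithura).
Changes per character on this tree: C1: 1; C2: 2; C3: 1; C4: 1; C5: 1.
Total = 6.

6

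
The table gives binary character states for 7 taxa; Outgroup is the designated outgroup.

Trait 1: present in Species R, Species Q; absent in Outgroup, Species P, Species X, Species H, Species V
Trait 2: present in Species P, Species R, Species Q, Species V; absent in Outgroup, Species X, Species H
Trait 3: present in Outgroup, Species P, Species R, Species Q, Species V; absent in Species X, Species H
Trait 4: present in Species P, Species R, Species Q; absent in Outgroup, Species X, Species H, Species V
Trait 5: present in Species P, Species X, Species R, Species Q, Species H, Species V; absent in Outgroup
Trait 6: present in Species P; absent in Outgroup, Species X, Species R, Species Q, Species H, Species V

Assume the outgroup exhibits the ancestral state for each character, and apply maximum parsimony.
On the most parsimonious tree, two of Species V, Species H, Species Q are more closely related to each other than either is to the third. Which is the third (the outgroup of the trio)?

Species H

Character polarity is set by the outgroup: the derived state is whichever differs from the outgroup's state, so for Trait 3 the derived state is 'absent', and for the remaining characters it is 'present'.
Trait 1: derived state 'present' in Species Q and Species R only — synapomorphy for {Species Q, Species R}.
Trait 2: derived state 'present' in Species P, Species Q, Species R, and Species V only — synapomorphy for {Species P, Species Q, Species R, Species V}.
Trait 3: derived state 'absent' in Species H and Species X only — synapomorphy for {Species H, Species X}.
Trait 4: derived state 'present' in Species P, Species Q, and Species R only — synapomorphy for {Species P, Species Q, Species R}.
All ingroup taxa share the derived state 'present' for Trait 5; it defines the ingroup but does not resolve relationships within it.
Trait 6 (derived state 'present') is unique to Species P (autapomorphy; uninformative for grouping).
Most parsimonious ingroup topology: (((Species P,(Species R,Species Q)),Species V),(Species X,Species H)).
Species V and Species Q share a more recent common ancestor with each other than either does with Species H, so Species H is the least closely related of the three.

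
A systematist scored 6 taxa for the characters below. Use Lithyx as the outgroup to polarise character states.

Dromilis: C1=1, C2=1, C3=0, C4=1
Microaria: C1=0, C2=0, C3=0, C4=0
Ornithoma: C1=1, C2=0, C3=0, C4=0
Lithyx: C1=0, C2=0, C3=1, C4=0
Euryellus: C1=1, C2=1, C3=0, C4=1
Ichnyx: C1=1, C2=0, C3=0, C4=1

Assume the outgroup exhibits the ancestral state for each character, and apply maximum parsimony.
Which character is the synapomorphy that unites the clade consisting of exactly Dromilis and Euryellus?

C2

Character polarity is set by the outgroup: the derived state is whichever differs from the outgroup's state, so for C3 the derived state is '0', and for the remaining characters it is '1'.
Only Dromilis, Euryellus, Ichnyx, and Ornithoma show the derived state '1' for C1, supporting them as a clade.
C2 (derived state '1') is shared by Dromilis and Euryellus — a synapomorphy uniting that clade.
C3 (derived state '0') is shared by all ingroup taxa — unites the whole ingroup.
C4 (derived state '1') is shared by Dromilis, Euryellus, and Ichnyx — a synapomorphy uniting that clade.
Most parsimonious ingroup topology: ((((Dromilis,Euryellus),Ichnyx),Ornithoma),Microaria).
The clade {Dromilis, Euryellus} is supported by C2: its derived state '1' occurs in exactly those taxa and in no other taxon (including the outgroup).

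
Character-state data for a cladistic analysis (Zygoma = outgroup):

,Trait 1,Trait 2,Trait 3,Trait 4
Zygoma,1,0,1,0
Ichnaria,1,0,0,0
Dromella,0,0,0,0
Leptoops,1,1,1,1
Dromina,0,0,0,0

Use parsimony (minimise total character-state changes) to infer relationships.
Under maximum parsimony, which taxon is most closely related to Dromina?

Character polarity is set by the outgroup: the derived state is whichever differs from the outgroup's state, so for Trait 1, Trait 3 the derived state is '0', and for the remaining characters it is '1'.
Only Dromella and Dromina show the derived state '0' for Trait 1, supporting them as a clade.
Trait 2: derived state '1' in Leptoops only — an autapomorphy, so it tells us nothing about relationships among taxa.
Only Dromella, Dromina, and Ichnaria show the derived state '0' for Trait 3, supporting them as a clade.
Trait 4: derived state '1' in Leptoops only — an autapomorphy, so it tells us nothing about relationships among taxa.
Most parsimonious ingroup topology: ((Ichnaria,(Dromella,Dromina)),Leptoops).
Dromina and Dromella form a cherry on this tree, so they are sister taxa.

Dromella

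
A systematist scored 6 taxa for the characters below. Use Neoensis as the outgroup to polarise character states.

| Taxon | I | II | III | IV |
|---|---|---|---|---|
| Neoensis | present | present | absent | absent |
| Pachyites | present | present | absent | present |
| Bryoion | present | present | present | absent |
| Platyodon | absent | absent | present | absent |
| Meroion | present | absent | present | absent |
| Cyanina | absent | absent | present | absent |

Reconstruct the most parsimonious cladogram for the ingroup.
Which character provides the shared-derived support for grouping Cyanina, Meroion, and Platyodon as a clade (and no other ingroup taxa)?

II

Character polarity is set by the outgroup: the derived state is whichever differs from the outgroup's state, so for I, II the derived state is 'absent', and for the remaining characters it is 'present'.
Only Cyanina and Platyodon show the derived state 'absent' for I, supporting them as a clade.
II: derived state 'absent' in Cyanina, Meroion, and Platyodon only — synapomorphy for {Cyanina, Meroion, Platyodon}.
III (derived state 'present') is shared by Bryoion, Cyanina, Meroion, and Platyodon — a synapomorphy uniting that clade.
IV (derived state 'present') is unique to Pachyites (autapomorphy; uninformative for grouping).
Most parsimonious ingroup topology: (Pachyites,(Bryoion,((Platyodon,Cyanina),Meroion))).
The clade {Cyanina, Meroion, Platyodon} is supported by II: its derived state 'absent' occurs in exactly those taxa and in no other taxon (including the outgroup).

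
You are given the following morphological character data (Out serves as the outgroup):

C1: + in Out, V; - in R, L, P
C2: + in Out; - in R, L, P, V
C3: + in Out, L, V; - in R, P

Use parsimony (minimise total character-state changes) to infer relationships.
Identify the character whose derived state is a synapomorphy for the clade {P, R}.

The outgroup has state '+' for every character, so '-' is the derived state throughout.
C1: derived state '-' in L, P, and R only — synapomorphy for {L, P, R}.
All ingroup taxa share the derived state '-' for C2; it defines the ingroup but does not resolve relationships within it.
Only P and R show the derived state '-' for C3, supporting them as a clade.
Most parsimonious ingroup topology: (((R,P),L),V).
The clade {P, R} is supported by C3: its derived state '-' occurs in exactly those taxa and in no other taxon (including the outgroup).

C3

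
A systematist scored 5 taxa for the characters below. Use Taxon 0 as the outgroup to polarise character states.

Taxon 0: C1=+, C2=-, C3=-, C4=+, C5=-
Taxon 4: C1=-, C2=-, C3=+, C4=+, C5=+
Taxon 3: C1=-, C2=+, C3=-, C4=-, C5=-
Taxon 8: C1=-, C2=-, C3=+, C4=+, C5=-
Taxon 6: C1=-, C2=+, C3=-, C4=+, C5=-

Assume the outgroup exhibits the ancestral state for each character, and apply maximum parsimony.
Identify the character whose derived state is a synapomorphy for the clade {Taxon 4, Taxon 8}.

C3

Character polarity is set by the outgroup: the derived state is whichever differs from the outgroup's state, so for C1, C4 the derived state is '-', and for the remaining characters it is '+'.
C1 (derived state '-') is shared by all ingroup taxa — unites the whole ingroup.
C2 (derived state '+') is shared by Taxon 3 and Taxon 6 — a synapomorphy uniting that clade.
C3 (derived state '+') is shared by Taxon 4 and Taxon 8 — a synapomorphy uniting that clade.
C4: derived state '-' in Taxon 3 only — an autapomorphy, so it tells us nothing about relationships among taxa.
C5: derived state '+' in Taxon 4 only — an autapomorphy, so it tells us nothing about relationships among taxa.
Most parsimonious ingroup topology: ((Taxon 4,Taxon 8),(Taxon 3,Taxon 6)).
The clade {Taxon 4, Taxon 8} is supported by C3: its derived state '+' occurs in exactly those taxa and in no other taxon (including the outgroup).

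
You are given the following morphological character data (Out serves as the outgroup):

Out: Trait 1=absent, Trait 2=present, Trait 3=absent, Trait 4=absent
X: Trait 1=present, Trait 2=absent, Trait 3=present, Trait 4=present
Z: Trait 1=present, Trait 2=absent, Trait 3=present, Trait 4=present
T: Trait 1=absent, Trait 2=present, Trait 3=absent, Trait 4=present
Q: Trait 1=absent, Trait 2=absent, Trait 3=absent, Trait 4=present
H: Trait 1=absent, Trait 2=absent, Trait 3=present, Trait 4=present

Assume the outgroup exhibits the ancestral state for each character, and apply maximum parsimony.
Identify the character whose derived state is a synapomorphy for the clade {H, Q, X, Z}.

Character polarity is set by the outgroup: the derived state is whichever differs from the outgroup's state, so for Trait 2 the derived state is 'absent', and for the remaining characters it is 'present'.
Trait 1 (derived state 'present') is shared by X and Z — a synapomorphy uniting that clade.
Trait 2: derived state 'absent' in H, Q, X, and Z only — synapomorphy for {H, Q, X, Z}.
Trait 3: derived state 'present' in H, X, and Z only — synapomorphy for {H, X, Z}.
Trait 4 (derived state 'present') is shared by all ingroup taxa — unites the whole ingroup.
Most parsimonious ingroup topology: ((((X,Z),H),Q),T).
The clade {H, Q, X, Z} is supported by Trait 2: its derived state 'absent' occurs in exactly those taxa and in no other taxon (including the outgroup).

Trait 2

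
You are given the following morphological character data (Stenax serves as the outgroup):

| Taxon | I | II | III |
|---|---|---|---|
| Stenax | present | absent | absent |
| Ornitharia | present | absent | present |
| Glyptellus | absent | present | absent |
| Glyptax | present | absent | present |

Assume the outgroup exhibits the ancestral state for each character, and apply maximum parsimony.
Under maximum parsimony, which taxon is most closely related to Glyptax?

Ornitharia

Character polarity is set by the outgroup: the derived state is whichever differs from the outgroup's state, so for I the derived state is 'absent', and for the remaining characters it is 'present'.
I: derived state 'absent' in Glyptellus only — an autapomorphy, so it tells us nothing about relationships among taxa.
II: derived state 'present' in Glyptellus only — an autapomorphy, so it tells us nothing about relationships among taxa.
III (derived state 'present') is shared by Glyptax and Ornitharia — a synapomorphy uniting that clade.
Most parsimonious ingroup topology: ((Ornitharia,Glyptax),Glyptellus).
Glyptax and Ornitharia form a cherry on this tree, so they are sister taxa.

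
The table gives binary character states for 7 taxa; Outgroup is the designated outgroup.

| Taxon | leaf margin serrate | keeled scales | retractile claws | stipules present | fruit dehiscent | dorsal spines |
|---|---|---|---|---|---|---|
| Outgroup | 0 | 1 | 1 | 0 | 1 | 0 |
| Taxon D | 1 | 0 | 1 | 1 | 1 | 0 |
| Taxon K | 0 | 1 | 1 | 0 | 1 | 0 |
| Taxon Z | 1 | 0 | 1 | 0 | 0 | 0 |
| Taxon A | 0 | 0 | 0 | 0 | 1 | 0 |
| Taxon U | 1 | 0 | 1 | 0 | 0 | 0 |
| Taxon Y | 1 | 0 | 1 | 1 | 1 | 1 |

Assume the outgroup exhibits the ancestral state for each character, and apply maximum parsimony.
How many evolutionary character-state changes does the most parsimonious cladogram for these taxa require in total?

6

Character polarity is set by the outgroup: the derived state is whichever differs from the outgroup's state, so for keeled scales, retractile claws, fruit dehiscent the derived state is '0', and for the remaining characters it is '1'.
leaf margin serrate (derived state '1') is shared by Taxon D, Taxon U, Taxon Y, and Taxon Z — a synapomorphy uniting that clade.
keeled scales (derived state '0') is shared by Taxon A, Taxon D, Taxon U, Taxon Y, and Taxon Z — a synapomorphy uniting that clade.
retractile claws (derived state '0') is unique to Taxon A (autapomorphy; uninformative for grouping).
Only Taxon D and Taxon Y show the derived state '1' for stipules present, supporting them as a clade.
Only Taxon U and Taxon Z show the derived state '0' for fruit dehiscent, supporting them as a clade.
dorsal spines: derived state '1' in Taxon Y only — an autapomorphy, so it tells us nothing about relationships among taxa.
Most parsimonious ingroup topology: ((((Taxon D,Taxon Y),(Taxon Z,Taxon U)),Taxon A),Taxon K).
Changes per character on this tree: leaf margin serrate: 1; keeled scales: 1; retractile claws: 1; stipules present: 1; fruit dehiscent: 1; dorsal spines: 1.
Total = 6.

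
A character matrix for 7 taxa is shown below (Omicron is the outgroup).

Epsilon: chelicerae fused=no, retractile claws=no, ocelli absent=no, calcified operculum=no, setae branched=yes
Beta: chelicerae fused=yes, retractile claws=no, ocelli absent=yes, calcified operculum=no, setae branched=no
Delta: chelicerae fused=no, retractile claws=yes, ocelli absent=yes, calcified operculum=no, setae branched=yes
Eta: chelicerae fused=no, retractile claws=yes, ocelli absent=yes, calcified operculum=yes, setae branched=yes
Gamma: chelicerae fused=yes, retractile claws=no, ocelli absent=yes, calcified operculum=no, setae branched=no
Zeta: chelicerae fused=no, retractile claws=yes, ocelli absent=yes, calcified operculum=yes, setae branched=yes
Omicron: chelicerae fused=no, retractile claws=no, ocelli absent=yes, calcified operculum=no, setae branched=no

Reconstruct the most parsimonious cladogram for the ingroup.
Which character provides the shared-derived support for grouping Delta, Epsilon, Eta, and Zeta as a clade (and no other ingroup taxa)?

setae branched

Character polarity is set by the outgroup: the derived state is whichever differs from the outgroup's state, so for ocelli absent the derived state is 'no', and for the remaining characters it is 'yes'.
chelicerae fused (derived state 'yes') is shared by Beta and Gamma — a synapomorphy uniting that clade.
Only Delta, Eta, and Zeta show the derived state 'yes' for retractile claws, supporting them as a clade.
ocelli absent: derived state 'no' in Epsilon only — an autapomorphy, so it tells us nothing about relationships among taxa.
Only Eta and Zeta show the derived state 'yes' for calcified operculum, supporting them as a clade.
Only Delta, Epsilon, Eta, and Zeta show the derived state 'yes' for setae branched, supporting them as a clade.
Most parsimonious ingroup topology: ((((Zeta,Eta),Delta),Epsilon),(Gamma,Beta)).
The clade {Delta, Epsilon, Eta, Zeta} is supported by setae branched: its derived state 'yes' occurs in exactly those taxa and in no other taxon (including the outgroup).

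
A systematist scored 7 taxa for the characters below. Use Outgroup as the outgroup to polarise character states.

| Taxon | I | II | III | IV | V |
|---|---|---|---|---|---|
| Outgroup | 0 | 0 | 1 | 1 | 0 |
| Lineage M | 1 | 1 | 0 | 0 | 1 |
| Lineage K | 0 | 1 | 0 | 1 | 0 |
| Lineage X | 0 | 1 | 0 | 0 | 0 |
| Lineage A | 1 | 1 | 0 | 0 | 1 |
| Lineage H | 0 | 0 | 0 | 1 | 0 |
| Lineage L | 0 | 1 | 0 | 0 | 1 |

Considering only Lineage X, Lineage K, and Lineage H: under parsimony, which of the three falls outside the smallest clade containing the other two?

Lineage H

Character polarity is set by the outgroup: the derived state is whichever differs from the outgroup's state, so for III, IV the derived state is '0', and for the remaining characters it is '1'.
I (derived state '1') is shared by Lineage A and Lineage M — a synapomorphy uniting that clade.
II: derived state '1' in Lineage A, Lineage K, Lineage L, Lineage M, and Lineage X only — synapomorphy for {Lineage A, Lineage K, Lineage L, Lineage M, Lineage X}.
All ingroup taxa share the derived state '0' for III; it defines the ingroup but does not resolve relationships within it.
IV: derived state '0' in Lineage A, Lineage L, Lineage M, and Lineage X only — synapomorphy for {Lineage A, Lineage L, Lineage M, Lineage X}.
V (derived state '1') is shared by Lineage A, Lineage L, and Lineage M — a synapomorphy uniting that clade.
Most parsimonious ingroup topology: (((((Lineage M,Lineage A),Lineage L),Lineage X),Lineage K),Lineage H).
Lineage X and Lineage K share a more recent common ancestor with each other than either does with Lineage H, so Lineage H is the least closely related of the three.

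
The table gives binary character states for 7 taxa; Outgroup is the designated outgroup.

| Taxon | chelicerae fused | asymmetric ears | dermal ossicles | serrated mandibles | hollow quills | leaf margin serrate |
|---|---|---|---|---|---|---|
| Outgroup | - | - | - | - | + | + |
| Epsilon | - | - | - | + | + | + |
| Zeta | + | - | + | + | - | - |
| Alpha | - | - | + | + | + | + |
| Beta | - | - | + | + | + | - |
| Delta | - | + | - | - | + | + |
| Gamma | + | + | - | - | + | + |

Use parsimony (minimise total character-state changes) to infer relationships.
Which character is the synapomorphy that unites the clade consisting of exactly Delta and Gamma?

asymmetric ears

Character polarity is set by the outgroup: the derived state is whichever differs from the outgroup's state, so for hollow quills, leaf margin serrate the derived state is '-', and for the remaining characters it is '+'.
chelicerae fused groups Gamma and Zeta, which is incompatible with the clades supported by the remaining characters; treating it as convergent (homoplasy) costs fewer steps than any alternative tree.
asymmetric ears: derived state '+' in Delta and Gamma only — synapomorphy for {Delta, Gamma}.
Only Alpha, Beta, and Zeta show the derived state '+' for dermal ossicles, supporting them as a clade.
serrated mandibles (derived state '+') is shared by Alpha, Beta, Epsilon, and Zeta — a synapomorphy uniting that clade.
hollow quills: derived state '-' in Zeta only — an autapomorphy, so it tells us nothing about relationships among taxa.
leaf margin serrate (derived state '-') is shared by Beta and Zeta — a synapomorphy uniting that clade.
Most parsimonious ingroup topology: ((Epsilon,((Zeta,Beta),Alpha)),(Delta,Gamma)).
The clade {Delta, Gamma} is supported by asymmetric ears: its derived state '+' occurs in exactly those taxa and in no other taxon (including the outgroup).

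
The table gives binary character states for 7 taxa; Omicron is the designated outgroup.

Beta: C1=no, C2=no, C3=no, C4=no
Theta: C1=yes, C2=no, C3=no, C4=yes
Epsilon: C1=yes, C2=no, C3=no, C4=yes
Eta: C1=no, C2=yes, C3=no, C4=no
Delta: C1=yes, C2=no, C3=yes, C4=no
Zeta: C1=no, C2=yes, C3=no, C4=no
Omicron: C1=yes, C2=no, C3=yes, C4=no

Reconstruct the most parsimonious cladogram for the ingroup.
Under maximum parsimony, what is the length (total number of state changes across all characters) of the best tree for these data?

Character polarity is set by the outgroup: the derived state is whichever differs from the outgroup's state, so for C1, C3 the derived state is 'no', and for the remaining characters it is 'yes'.
Only Beta, Eta, and Zeta show the derived state 'no' for C1, supporting them as a clade.
C2 (derived state 'yes') is shared by Eta and Zeta — a synapomorphy uniting that clade.
C3 (derived state 'no') is shared by Beta, Epsilon, Eta, Theta, and Zeta — a synapomorphy uniting that clade.
C4 (derived state 'yes') is shared by Epsilon and Theta — a synapomorphy uniting that clade.
Most parsimonious ingroup topology: (((Theta,Epsilon),((Eta,Zeta),Beta)),Delta).
Changes per character on this tree: C1: 1; C2: 1; C3: 1; C4: 1.
Total = 4.

4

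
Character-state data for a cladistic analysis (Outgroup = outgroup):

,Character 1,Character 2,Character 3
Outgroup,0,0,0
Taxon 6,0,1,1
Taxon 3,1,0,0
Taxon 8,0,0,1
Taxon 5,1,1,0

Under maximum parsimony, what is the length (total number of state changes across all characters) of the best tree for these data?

4

The outgroup has state '0' for every character, so '1' is the derived state throughout.
Only Taxon 3 and Taxon 5 show the derived state '1' for Character 1, supporting them as a clade.
Character 2 groups Taxon 5 and Taxon 6, which is incompatible with the clades supported by the remaining characters; treating it as convergent (homoplasy) costs fewer steps than any alternative tree.
Character 3: derived state '1' in Taxon 6 and Taxon 8 only — synapomorphy for {Taxon 6, Taxon 8}.
Most parsimonious ingroup topology: ((Taxon 6,Taxon 8),(Taxon 3,Taxon 5)).
Changes per character on this tree: Character 1: 1; Character 2: 2; Character 3: 1.
Total = 4.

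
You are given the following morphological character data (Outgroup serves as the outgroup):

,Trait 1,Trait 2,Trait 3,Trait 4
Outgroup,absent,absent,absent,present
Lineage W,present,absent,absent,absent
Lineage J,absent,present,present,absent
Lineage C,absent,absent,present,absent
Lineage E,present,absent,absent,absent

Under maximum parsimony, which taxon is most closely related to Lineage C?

Character polarity is set by the outgroup: the derived state is whichever differs from the outgroup's state, so for Trait 4 the derived state is 'absent', and for the remaining characters it is 'present'.
Trait 1 (derived state 'present') is shared by Lineage E and Lineage W — a synapomorphy uniting that clade.
Trait 2: derived state 'present' in Lineage J only — an autapomorphy, so it tells us nothing about relationships among taxa.
Only Lineage C and Lineage J show the derived state 'present' for Trait 3, supporting them as a clade.
Trait 4 (derived state 'absent') is shared by all ingroup taxa — unites the whole ingroup.
Most parsimonious ingroup topology: ((Lineage W,Lineage E),(Lineage J,Lineage C)).
Lineage C and Lineage J form a cherry on this tree, so they are sister taxa.

Lineage J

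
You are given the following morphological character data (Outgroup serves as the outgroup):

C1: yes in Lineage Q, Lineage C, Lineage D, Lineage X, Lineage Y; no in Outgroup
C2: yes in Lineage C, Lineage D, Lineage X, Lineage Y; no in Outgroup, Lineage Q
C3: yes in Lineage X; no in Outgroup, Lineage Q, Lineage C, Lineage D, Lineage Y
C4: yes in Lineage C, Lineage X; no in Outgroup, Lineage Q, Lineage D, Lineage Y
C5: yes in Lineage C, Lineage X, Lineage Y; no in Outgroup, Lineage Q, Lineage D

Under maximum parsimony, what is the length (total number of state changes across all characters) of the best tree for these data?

The outgroup has state 'no' for every character, so 'yes' is the derived state throughout.
All ingroup taxa share the derived state 'yes' for C1; it defines the ingroup but does not resolve relationships within it.
C2 (derived state 'yes') is shared by Lineage C, Lineage D, Lineage X, and Lineage Y — a synapomorphy uniting that clade.
C3 (derived state 'yes') is unique to Lineage X (autapomorphy; uninformative for grouping).
C4 (derived state 'yes') is shared by Lineage C and Lineage X — a synapomorphy uniting that clade.
C5: derived state 'yes' in Lineage C, Lineage X, and Lineage Y only — synapomorphy for {Lineage C, Lineage X, Lineage Y}.
Most parsimonious ingroup topology: (Lineage Q,(((Lineage C,Lineage X),Lineage Y),Lineage D)).
Changes per character on this tree: C1: 1; C2: 1; C3: 1; C4: 1; C5: 1.
Total = 5.

5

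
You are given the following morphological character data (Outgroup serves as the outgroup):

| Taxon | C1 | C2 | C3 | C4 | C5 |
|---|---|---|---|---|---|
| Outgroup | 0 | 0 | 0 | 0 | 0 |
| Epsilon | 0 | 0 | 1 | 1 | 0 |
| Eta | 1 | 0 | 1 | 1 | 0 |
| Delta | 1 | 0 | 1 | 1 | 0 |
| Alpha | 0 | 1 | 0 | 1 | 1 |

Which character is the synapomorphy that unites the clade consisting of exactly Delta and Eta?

The outgroup has state '0' for every character, so '1' is the derived state throughout.
C1: derived state '1' in Delta and Eta only — synapomorphy for {Delta, Eta}.
C2 (derived state '1') is unique to Alpha (autapomorphy; uninformative for grouping).
C3: derived state '1' in Delta, Epsilon, and Eta only — synapomorphy for {Delta, Epsilon, Eta}.
All ingroup taxa share the derived state '1' for C4; it defines the ingroup but does not resolve relationships within it.
C5 (derived state '1') is unique to Alpha (autapomorphy; uninformative for grouping).
Most parsimonious ingroup topology: ((Epsilon,(Eta,Delta)),Alpha).
The clade {Delta, Eta} is supported by C1: its derived state '1' occurs in exactly those taxa and in no other taxon (including the outgroup).

C1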